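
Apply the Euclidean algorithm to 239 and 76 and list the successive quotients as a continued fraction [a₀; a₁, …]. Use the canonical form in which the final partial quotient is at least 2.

Repeatedly divide and take the remainder:
239 = 3·76 + 11, so a_0 = 3
76 = 6·11 + 10, so a_1 = 6
11 = 1·10 + 1, so a_2 = 1
10 = 10·1 + 0, so a_3 = 10

[3; 6, 1, 10]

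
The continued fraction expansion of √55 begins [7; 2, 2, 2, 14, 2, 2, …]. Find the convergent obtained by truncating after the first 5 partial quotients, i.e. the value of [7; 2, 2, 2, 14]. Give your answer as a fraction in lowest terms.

Collapse the nested fraction from the inside out:
Start with 14.
2 + 1/(14/1) = 2 + 1/14 = 29/14
2 + 1/(29/14) = 2 + 14/29 = 72/29
2 + 1/(72/29) = 2 + 29/72 = 173/72
7 + 1/(173/72) = 7 + 72/173 = 1283/173

1283/173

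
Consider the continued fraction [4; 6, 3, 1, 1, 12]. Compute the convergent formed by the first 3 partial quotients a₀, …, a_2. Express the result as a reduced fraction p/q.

Starting at the tail and folding back:
Start with 3.
6 + 1/(3/1) = 6 + 1/3 = 19/3
4 + 1/(19/3) = 4 + 3/19 = 79/19

79/19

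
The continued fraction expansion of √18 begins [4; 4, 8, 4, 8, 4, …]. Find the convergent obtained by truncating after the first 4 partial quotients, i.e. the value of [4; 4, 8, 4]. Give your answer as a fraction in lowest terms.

577/136

Use the convergent recurrence hₖ = aₖ·hₖ₋₁ + hₖ₋₂ (and likewise for the denominators kₖ):
a_0 = 4: 4/1
a_1 = 4: 17/4
a_2 = 8: 140/33
a_3 = 4: 577/136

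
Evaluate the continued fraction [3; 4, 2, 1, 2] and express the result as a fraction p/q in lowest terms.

Build up convergents one term at a time:
a_0 = 3: 3/1
a_1 = 4: 13/4
a_2 = 2: 29/9
a_3 = 1: 42/13
a_4 = 2: 113/35

113/35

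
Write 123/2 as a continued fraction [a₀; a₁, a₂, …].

[61; 2]

123 ÷ 2 → quotient 61, remainder 1
2 ÷ 1 → quotient 2, remainder 0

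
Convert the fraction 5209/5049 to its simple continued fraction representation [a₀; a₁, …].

[1; 31, 1, 1, 3, 1, 17]

5209 ÷ 5049 → quotient 1, remainder 160
5049 ÷ 160 → quotient 31, remainder 89
160 ÷ 89 → quotient 1, remainder 71
89 ÷ 71 → quotient 1, remainder 18
71 ÷ 18 → quotient 3, remainder 17
18 ÷ 17 → quotient 1, remainder 1
17 ÷ 1 → quotient 17, remainder 0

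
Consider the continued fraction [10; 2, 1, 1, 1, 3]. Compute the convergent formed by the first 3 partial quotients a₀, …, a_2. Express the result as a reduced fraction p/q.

31/3

Work from the innermost term outward:
Start with 1.
2 + 1/(1/1) = 2 + 1/1 = 3/1
10 + 1/(3/1) = 10 + 1/3 = 31/3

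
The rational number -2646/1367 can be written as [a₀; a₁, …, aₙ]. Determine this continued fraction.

-2646 = -2·1367 + 88, so a_0 = -2
1367 = 15·88 + 47, so a_1 = 15
88 = 1·47 + 41, so a_2 = 1
47 = 1·41 + 6, so a_3 = 1
41 = 6·6 + 5, so a_4 = 6
6 = 1·5 + 1, so a_5 = 1
5 = 5·1 + 0, so a_6 = 5

[-2; 15, 1, 1, 6, 1, 5]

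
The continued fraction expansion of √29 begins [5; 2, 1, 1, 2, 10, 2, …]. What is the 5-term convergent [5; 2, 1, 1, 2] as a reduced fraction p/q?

70/13

Start with 2.
1 + 1/(2/1) = 1 + 1/2 = 3/2
1 + 1/(3/2) = 1 + 2/3 = 5/3
2 + 1/(5/3) = 2 + 3/5 = 13/5
5 + 1/(13/5) = 5 + 5/13 = 70/13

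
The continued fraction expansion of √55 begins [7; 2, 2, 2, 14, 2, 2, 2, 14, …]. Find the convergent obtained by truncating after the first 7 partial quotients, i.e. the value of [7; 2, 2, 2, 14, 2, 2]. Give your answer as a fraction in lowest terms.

6593/889

a_0 = 7: 7/1
a_1 = 2: 15/2
a_2 = 2: 37/5
a_3 = 2: 89/12
a_4 = 14: 1283/173
a_5 = 2: 2655/358
a_6 = 2: 6593/889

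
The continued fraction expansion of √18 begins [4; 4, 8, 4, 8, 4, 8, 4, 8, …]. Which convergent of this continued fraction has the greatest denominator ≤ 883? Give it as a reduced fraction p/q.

577/136

a_0 = 4: 4/1  (≤ bound)
a_1 = 4: 17/4  (≤ bound)
a_2 = 8: 140/33  (≤ bound)
a_3 = 4: 577/136  (≤ bound)
a_4 = 8: 4756/1121  (> 883, stop)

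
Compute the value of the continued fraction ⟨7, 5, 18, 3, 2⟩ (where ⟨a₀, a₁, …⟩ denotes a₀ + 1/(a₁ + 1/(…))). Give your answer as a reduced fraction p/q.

Build up convergents one term at a time:
a_0 = 7: 7/1
a_1 = 5: 36/5
a_2 = 18: 655/91
a_3 = 3: 2001/278
a_4 = 2: 4657/647

4657/647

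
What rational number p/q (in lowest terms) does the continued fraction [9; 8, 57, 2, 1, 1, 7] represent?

159555/17486

a_0 = 9: 9/1
a_1 = 8: 73/8
a_2 = 57: 4170/457
a_3 = 2: 8413/922
a_4 = 1: 12583/1379
a_5 = 1: 20996/2301
a_6 = 7: 159555/17486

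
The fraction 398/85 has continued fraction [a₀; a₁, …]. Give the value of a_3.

398 = 4·85 + 58, so a_0 = 4
85 = 1·58 + 27, so a_1 = 1
58 = 2·27 + 4, so a_2 = 2
27 = 6·4 + 3, so a_3 = 6

6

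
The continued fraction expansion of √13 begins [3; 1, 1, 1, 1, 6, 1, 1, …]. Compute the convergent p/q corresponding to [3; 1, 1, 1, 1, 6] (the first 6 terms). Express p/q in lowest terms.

Use the convergent recurrence hₖ = aₖ·hₖ₋₁ + hₖ₋₂ (and likewise for the denominators kₖ):
a_0 = 3: 3/1
a_1 = 1: 4/1
a_2 = 1: 7/2
a_3 = 1: 11/3
a_4 = 1: 18/5
a_5 = 6: 119/33

119/33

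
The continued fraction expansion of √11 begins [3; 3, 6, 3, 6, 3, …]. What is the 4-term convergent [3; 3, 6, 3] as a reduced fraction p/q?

Work from the innermost term outward:
Start with 3.
6 + 1/(3/1) = 6 + 1/3 = 19/3
3 + 1/(19/3) = 3 + 3/19 = 60/19
3 + 1/(60/19) = 3 + 19/60 = 199/60

199/60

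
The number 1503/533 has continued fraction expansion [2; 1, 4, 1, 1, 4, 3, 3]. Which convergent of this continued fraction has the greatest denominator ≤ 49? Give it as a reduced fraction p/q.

List convergents until the denominator exceeds the bound:
a_0 = 2: 2/1  (≤ bound)
a_1 = 1: 3/1  (≤ bound)
a_2 = 4: 14/5  (≤ bound)
a_3 = 1: 17/6  (≤ bound)
a_4 = 1: 31/11  (≤ bound)
a_5 = 4: 141/50  (> 49, stop)

31/11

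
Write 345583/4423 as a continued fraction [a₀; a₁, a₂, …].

⌊345583/4423⌋ = 78, remainder 589
⌊4423/589⌋ = 7, remainder 300
⌊589/300⌋ = 1, remainder 289
⌊300/289⌋ = 1, remainder 11
⌊289/11⌋ = 26, remainder 3
⌊11/3⌋ = 3, remainder 2
⌊3/2⌋ = 1, remainder 1
⌊2/1⌋ = 2, remainder 0

[78; 7, 1, 1, 26, 3, 1, 2]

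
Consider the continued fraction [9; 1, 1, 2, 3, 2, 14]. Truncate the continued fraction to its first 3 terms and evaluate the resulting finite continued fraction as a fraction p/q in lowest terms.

19/2

a_0 = 9: 9/1
a_1 = 1: 10/1
a_2 = 1: 19/2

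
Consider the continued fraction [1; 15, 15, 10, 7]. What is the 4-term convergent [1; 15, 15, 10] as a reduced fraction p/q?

Collapse the nested fraction from the inside out:
Start with 10.
15 + 1/(10/1) = 15 + 1/10 = 151/10
15 + 1/(151/10) = 15 + 10/151 = 2275/151
1 + 1/(2275/151) = 1 + 151/2275 = 2426/2275

2426/2275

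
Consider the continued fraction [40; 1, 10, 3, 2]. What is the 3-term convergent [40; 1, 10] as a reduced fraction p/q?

450/11

Build up convergents one term at a time:
a_0 = 40: 40/1
a_1 = 1: 41/1
a_2 = 10: 450/11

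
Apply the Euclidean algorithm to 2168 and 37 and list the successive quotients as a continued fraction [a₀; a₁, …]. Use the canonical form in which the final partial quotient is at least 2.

[58; 1, 1, 2, 7]

Apply division with remainder until the remainder is 0:
2168 ÷ 37 → quotient 58, remainder 22
37 ÷ 22 → quotient 1, remainder 15
22 ÷ 15 → quotient 1, remainder 7
15 ÷ 7 → quotient 2, remainder 1
7 ÷ 1 → quotient 7, remainder 0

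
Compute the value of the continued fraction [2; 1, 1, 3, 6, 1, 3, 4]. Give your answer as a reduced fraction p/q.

a_0 = 2: 2/1
a_1 = 1: 3/1
a_2 = 1: 5/2
a_3 = 3: 18/7
a_4 = 6: 113/44
a_5 = 1: 131/51
a_6 = 3: 506/197
a_7 = 4: 2155/839

2155/839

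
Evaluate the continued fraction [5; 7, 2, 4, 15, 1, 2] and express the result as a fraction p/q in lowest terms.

16399/3194

a_0 = 5: 5/1
a_1 = 7: 36/7
a_2 = 2: 77/15
a_3 = 4: 344/67
a_4 = 15: 5237/1020
a_5 = 1: 5581/1087
a_6 = 2: 16399/3194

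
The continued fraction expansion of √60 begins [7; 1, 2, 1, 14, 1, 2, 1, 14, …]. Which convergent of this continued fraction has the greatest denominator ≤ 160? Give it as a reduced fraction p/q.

a_0 = 7: 7/1  (≤ bound)
a_1 = 1: 8/1  (≤ bound)
a_2 = 2: 23/3  (≤ bound)
a_3 = 1: 31/4  (≤ bound)
a_4 = 14: 457/59  (≤ bound)
a_5 = 1: 488/63  (≤ bound)
a_6 = 2: 1433/185  (> 160, stop)

488/63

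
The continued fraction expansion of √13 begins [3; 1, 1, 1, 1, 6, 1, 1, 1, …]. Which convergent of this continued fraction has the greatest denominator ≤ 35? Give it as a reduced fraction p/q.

119/33

List convergents until the denominator exceeds the bound:
a_0 = 3: 3/1  (≤ bound)
a_1 = 1: 4/1  (≤ bound)
a_2 = 1: 7/2  (≤ bound)
a_3 = 1: 11/3  (≤ bound)
a_4 = 1: 18/5  (≤ bound)
a_5 = 6: 119/33  (≤ bound)
a_6 = 1: 137/38  (> 35, stop)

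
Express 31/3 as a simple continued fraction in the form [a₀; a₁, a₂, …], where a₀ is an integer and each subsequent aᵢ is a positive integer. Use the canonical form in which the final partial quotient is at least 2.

31 = 10·3 + 1, so a_0 = 10
3 = 3·1 + 0, so a_1 = 3

[10; 3]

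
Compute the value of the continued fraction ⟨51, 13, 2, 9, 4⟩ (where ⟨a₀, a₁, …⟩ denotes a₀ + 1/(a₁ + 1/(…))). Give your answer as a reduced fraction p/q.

53679/1051

Start with 4.
9 + 1/(4/1) = 9 + 1/4 = 37/4
2 + 1/(37/4) = 2 + 4/37 = 78/37
13 + 1/(78/37) = 13 + 37/78 = 1051/78
51 + 1/(1051/78) = 51 + 78/1051 = 53679/1051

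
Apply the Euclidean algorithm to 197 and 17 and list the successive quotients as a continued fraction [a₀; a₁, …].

⌊197/17⌋ = 11, remainder 10
⌊17/10⌋ = 1, remainder 7
⌊10/7⌋ = 1, remainder 3
⌊7/3⌋ = 2, remainder 1
⌊3/1⌋ = 3, remainder 0

[11; 1, 1, 2, 3]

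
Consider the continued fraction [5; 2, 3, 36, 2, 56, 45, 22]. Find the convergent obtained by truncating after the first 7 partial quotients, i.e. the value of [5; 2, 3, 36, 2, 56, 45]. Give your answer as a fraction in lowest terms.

Start with 45.
56 + 1/(45/1) = 56 + 1/45 = 2521/45
2 + 1/(2521/45) = 2 + 45/2521 = 5087/2521
36 + 1/(5087/2521) = 36 + 2521/5087 = 185653/5087
3 + 1/(185653/5087) = 3 + 5087/185653 = 562046/185653
2 + 1/(562046/185653) = 2 + 185653/562046 = 1309745/562046
5 + 1/(1309745/562046) = 5 + 562046/1309745 = 7110771/1309745

7110771/1309745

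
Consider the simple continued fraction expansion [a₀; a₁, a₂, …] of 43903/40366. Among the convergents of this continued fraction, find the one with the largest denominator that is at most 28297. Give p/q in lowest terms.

a_0 = 1: 1/1  (≤ bound)
a_1 = 11: 12/11  (≤ bound)
a_2 = 2: 25/23  (≤ bound)
a_3 = 2: 62/57  (≤ bound)
a_4 = 2: 149/137  (≤ bound)
a_5 = 1: 211/194  (≤ bound)
a_6 = 4: 993/913  (≤ bound)
a_7 = 44: 43903/40366  (> 28297, stop)

993/913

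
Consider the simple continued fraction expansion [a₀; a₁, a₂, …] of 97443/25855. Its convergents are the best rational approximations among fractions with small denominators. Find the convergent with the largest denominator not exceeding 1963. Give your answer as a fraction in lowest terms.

a_0 = 3: 3/1  (≤ bound)
a_1 = 1: 4/1  (≤ bound)
a_2 = 3: 15/4  (≤ bound)
a_3 = 3: 49/13  (≤ bound)
a_4 = 14: 701/186  (≤ bound)
a_5 = 3: 2152/571  (≤ bound)
a_6 = 6: 13613/3612  (> 1963, stop)

2152/571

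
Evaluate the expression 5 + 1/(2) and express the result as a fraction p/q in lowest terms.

Start with 2.
5 + 1/(2/1) = 5 + 1/2 = 11/2

11/2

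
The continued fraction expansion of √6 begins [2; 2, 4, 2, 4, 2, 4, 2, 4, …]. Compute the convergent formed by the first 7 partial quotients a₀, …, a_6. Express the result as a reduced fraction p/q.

Build up convergents one term at a time:
a_0 = 2: 2/1
a_1 = 2: 5/2
a_2 = 4: 22/9
a_3 = 2: 49/20
a_4 = 4: 218/89
a_5 = 2: 485/198
a_6 = 4: 2158/881

2158/881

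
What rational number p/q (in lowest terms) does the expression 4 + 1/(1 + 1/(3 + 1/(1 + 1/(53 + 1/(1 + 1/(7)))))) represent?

10496/2187

a_0 = 4: 4/1
a_1 = 1: 5/1
a_2 = 3: 19/4
a_3 = 1: 24/5
a_4 = 53: 1291/269
a_5 = 1: 1315/274
a_6 = 7: 10496/2187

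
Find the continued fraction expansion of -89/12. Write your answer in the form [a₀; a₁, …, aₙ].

[-8; 1, 1, 2, 2]

-89 = -8·12 + 7, so a_0 = -8
12 = 1·7 + 5, so a_1 = 1
7 = 1·5 + 2, so a_2 = 1
5 = 2·2 + 1, so a_3 = 2
2 = 2·1 + 0, so a_4 = 2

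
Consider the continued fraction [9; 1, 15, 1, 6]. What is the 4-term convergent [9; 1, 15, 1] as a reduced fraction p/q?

Use the convergent recurrence hₖ = aₖ·hₖ₋₁ + hₖ₋₂ (and likewise for the denominators kₖ):
a_0 = 9: 9/1
a_1 = 1: 10/1
a_2 = 15: 159/16
a_3 = 1: 169/17

169/17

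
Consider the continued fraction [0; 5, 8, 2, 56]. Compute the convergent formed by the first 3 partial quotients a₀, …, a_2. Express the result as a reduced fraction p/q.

8/41

Build up convergents one term at a time:
a_0 = 0: 0/1
a_1 = 5: 1/5
a_2 = 8: 8/41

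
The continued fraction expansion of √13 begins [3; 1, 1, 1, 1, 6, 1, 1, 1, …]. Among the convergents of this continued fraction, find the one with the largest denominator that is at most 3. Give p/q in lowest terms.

11/3

List convergents until the denominator exceeds the bound:
a_0 = 3: 3/1  (≤ bound)
a_1 = 1: 4/1  (≤ bound)
a_2 = 1: 7/2  (≤ bound)
a_3 = 1: 11/3  (≤ bound)
a_4 = 1: 18/5  (> 3, stop)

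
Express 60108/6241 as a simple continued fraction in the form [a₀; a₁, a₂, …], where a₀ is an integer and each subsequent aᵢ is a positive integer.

⌊60108/6241⌋ = 9, remainder 3939
⌊6241/3939⌋ = 1, remainder 2302
⌊3939/2302⌋ = 1, remainder 1637
⌊2302/1637⌋ = 1, remainder 665
⌊1637/665⌋ = 2, remainder 307
⌊665/307⌋ = 2, remainder 51
⌊307/51⌋ = 6, remainder 1
⌊51/1⌋ = 51, remainder 0

[9; 1, 1, 1, 2, 2, 6, 51]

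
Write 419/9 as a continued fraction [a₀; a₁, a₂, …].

⌊419/9⌋ = 46, remainder 5
⌊9/5⌋ = 1, remainder 4
⌊5/4⌋ = 1, remainder 1
⌊4/1⌋ = 4, remainder 0

[46; 1, 1, 4]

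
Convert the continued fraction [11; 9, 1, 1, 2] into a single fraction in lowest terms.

Starting at the tail and folding back:
Start with 2.
1 + 1/(2/1) = 1 + 1/2 = 3/2
1 + 1/(3/2) = 1 + 2/3 = 5/3
9 + 1/(5/3) = 9 + 3/5 = 48/5
11 + 1/(48/5) = 11 + 5/48 = 533/48

533/48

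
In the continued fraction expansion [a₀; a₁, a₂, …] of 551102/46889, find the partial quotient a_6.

Run the Euclidean algorithm, recording each quotient:
551102 ÷ 46889 → quotient 11, remainder 35323
46889 ÷ 35323 → quotient 1, remainder 11566
35323 ÷ 11566 → quotient 3, remainder 625
11566 ÷ 625 → quotient 18, remainder 316
625 ÷ 316 → quotient 1, remainder 309
316 ÷ 309 → quotient 1, remainder 7
309 ÷ 7 → quotient 44, remainder 1

44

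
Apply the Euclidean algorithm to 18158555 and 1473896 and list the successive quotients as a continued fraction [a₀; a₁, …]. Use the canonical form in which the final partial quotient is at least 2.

[12; 3, 8, 14, 1, 32, 9, 13]

18158555 ÷ 1473896 → quotient 12, remainder 471803
1473896 ÷ 471803 → quotient 3, remainder 58487
471803 ÷ 58487 → quotient 8, remainder 3907
58487 ÷ 3907 → quotient 14, remainder 3789
3907 ÷ 3789 → quotient 1, remainder 118
3789 ÷ 118 → quotient 32, remainder 13
118 ÷ 13 → quotient 9, remainder 1
13 ÷ 1 → quotient 13, remainder 0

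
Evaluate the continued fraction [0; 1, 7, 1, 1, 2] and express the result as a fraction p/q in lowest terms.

38/43

Compute successive convergents:
a_0 = 0: 0/1
a_1 = 1: 1/1
a_2 = 7: 7/8
a_3 = 1: 8/9
a_4 = 1: 15/17
a_5 = 2: 38/43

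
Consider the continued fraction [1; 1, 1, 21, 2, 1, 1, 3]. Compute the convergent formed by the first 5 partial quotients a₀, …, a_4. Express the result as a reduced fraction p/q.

a_0 = 1: 1/1
a_1 = 1: 2/1
a_2 = 1: 3/2
a_3 = 21: 65/43
a_4 = 2: 133/88

133/88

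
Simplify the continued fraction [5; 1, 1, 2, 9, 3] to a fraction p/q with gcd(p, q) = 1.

817/146

Collapse the nested fraction from the inside out:
Start with 3.
9 + 1/(3/1) = 9 + 1/3 = 28/3
2 + 1/(28/3) = 2 + 3/28 = 59/28
1 + 1/(59/28) = 1 + 28/59 = 87/59
1 + 1/(87/59) = 1 + 59/87 = 146/87
5 + 1/(146/87) = 5 + 87/146 = 817/146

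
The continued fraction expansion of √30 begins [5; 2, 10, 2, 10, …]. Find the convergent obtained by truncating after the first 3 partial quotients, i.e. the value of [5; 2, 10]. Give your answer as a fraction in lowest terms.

a_0 = 5: 5/1
a_1 = 2: 11/2
a_2 = 10: 115/21

115/21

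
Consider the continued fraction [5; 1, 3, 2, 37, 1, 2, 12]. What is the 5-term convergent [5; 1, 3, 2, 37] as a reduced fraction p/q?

a_0 = 5: 5/1
a_1 = 1: 6/1
a_2 = 3: 23/4
a_3 = 2: 52/9
a_4 = 37: 1947/337

1947/337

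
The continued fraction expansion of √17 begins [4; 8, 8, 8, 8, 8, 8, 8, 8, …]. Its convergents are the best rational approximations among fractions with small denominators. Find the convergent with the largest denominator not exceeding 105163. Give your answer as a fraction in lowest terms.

a_0 = 4: 4/1  (≤ bound)
a_1 = 8: 33/8  (≤ bound)
a_2 = 8: 268/65  (≤ bound)
a_3 = 8: 2177/528  (≤ bound)
a_4 = 8: 17684/4289  (≤ bound)
a_5 = 8: 143649/34840  (≤ bound)
a_6 = 8: 1166876/283009  (> 105163, stop)

143649/34840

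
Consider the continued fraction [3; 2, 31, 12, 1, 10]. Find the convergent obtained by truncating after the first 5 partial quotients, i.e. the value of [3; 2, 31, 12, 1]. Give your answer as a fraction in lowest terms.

a_0 = 3: 3/1
a_1 = 2: 7/2
a_2 = 31: 220/63
a_3 = 12: 2647/758
a_4 = 1: 2867/821

2867/821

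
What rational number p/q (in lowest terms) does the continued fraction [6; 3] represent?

Starting at the tail and folding back:
Start with 3.
6 + 1/(3/1) = 6 + 1/3 = 19/3

19/3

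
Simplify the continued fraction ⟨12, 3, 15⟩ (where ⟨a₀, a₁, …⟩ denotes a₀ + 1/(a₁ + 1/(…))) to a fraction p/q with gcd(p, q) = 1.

a_0 = 12: 12/1
a_1 = 3: 37/3
a_2 = 15: 567/46

567/46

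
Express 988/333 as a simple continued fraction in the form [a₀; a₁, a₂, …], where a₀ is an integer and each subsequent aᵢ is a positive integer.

[2; 1, 29, 3, 1, 2]

988 ÷ 333 → quotient 2, remainder 322
333 ÷ 322 → quotient 1, remainder 11
322 ÷ 11 → quotient 29, remainder 3
11 ÷ 3 → quotient 3, remainder 2
3 ÷ 2 → quotient 1, remainder 1
2 ÷ 1 → quotient 2, remainder 0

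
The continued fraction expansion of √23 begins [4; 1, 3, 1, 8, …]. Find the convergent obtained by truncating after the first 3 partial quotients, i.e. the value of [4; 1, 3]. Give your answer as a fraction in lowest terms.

Starting at the tail and folding back:
Start with 3.
1 + 1/(3/1) = 1 + 1/3 = 4/3
4 + 1/(4/3) = 4 + 3/4 = 19/4

19/4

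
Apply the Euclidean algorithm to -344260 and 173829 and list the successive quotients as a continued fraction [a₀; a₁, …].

[-2; 51, 6, 2, 1, 1, 52, 2]

Repeatedly divide and take the remainder:
-344260 = -2·173829 + 3398, so a_0 = -2
173829 = 51·3398 + 531, so a_1 = 51
3398 = 6·531 + 212, so a_2 = 6
531 = 2·212 + 107, so a_3 = 2
212 = 1·107 + 105, so a_4 = 1
107 = 1·105 + 2, so a_5 = 1
105 = 52·2 + 1, so a_6 = 52
2 = 2·1 + 0, so a_7 = 2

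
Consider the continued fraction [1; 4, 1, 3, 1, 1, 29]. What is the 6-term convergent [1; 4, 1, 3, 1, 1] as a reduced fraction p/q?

a_0 = 1: 1/1
a_1 = 4: 5/4
a_2 = 1: 6/5
a_3 = 3: 23/19
a_4 = 1: 29/24
a_5 = 1: 52/43

52/43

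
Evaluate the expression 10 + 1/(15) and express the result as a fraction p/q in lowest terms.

a_0 = 10: 10/1
a_1 = 15: 151/15

151/15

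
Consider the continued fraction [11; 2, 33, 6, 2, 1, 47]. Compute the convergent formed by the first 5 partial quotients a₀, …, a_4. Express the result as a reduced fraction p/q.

Compute successive convergents:
a_0 = 11: 11/1
a_1 = 2: 23/2
a_2 = 33: 770/67
a_3 = 6: 4643/404
a_4 = 2: 10056/875

10056/875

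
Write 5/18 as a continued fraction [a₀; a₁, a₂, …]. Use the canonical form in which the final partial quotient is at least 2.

5 = 0·18 + 5, so a_0 = 0
18 = 3·5 + 3, so a_1 = 3
5 = 1·3 + 2, so a_2 = 1
3 = 1·2 + 1, so a_3 = 1
2 = 2·1 + 0, so a_4 = 2

[0; 3, 1, 1, 2]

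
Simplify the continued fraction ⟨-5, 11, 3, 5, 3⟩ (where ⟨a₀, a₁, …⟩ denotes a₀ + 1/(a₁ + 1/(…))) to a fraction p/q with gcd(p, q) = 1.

a_0 = -5: -5/1
a_1 = 11: -54/11
a_2 = 3: -167/34
a_3 = 5: -889/181
a_4 = 3: -2834/577

-2834/577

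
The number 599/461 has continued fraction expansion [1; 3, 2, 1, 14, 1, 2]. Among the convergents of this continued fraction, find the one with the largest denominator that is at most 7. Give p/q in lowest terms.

List convergents until the denominator exceeds the bound:
a_0 = 1: 1/1  (≤ bound)
a_1 = 3: 4/3  (≤ bound)
a_2 = 2: 9/7  (≤ bound)
a_3 = 1: 13/10  (> 7, stop)

9/7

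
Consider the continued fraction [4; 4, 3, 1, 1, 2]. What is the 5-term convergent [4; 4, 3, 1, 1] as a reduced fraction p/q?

127/30

Use the convergent recurrence hₖ = aₖ·hₖ₋₁ + hₖ₋₂ (and likewise for the denominators kₖ):
a_0 = 4: 4/1
a_1 = 4: 17/4
a_2 = 3: 55/13
a_3 = 1: 72/17
a_4 = 1: 127/30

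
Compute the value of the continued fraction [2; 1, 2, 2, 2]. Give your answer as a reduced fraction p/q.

a_0 = 2: 2/1
a_1 = 1: 3/1
a_2 = 2: 8/3
a_3 = 2: 19/7
a_4 = 2: 46/17

46/17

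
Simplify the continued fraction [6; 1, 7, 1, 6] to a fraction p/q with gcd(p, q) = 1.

427/62

a_0 = 6: 6/1
a_1 = 1: 7/1
a_2 = 7: 55/8
a_3 = 1: 62/9
a_4 = 6: 427/62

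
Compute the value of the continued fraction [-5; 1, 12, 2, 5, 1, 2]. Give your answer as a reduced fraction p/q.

-2029/498

Start with 2.
1 + 1/(2/1) = 1 + 1/2 = 3/2
5 + 1/(3/2) = 5 + 2/3 = 17/3
2 + 1/(17/3) = 2 + 3/17 = 37/17
12 + 1/(37/17) = 12 + 17/37 = 461/37
1 + 1/(461/37) = 1 + 37/461 = 498/461
-5 + 1/(498/461) = -5 + 461/498 = -2029/498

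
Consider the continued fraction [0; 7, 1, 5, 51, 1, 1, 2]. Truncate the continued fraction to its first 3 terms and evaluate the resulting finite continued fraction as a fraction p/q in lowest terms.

1/8

Start with 1.
7 + 1/(1/1) = 7 + 1/1 = 8/1
0 + 1/(8/1) = 0 + 1/8 = 1/8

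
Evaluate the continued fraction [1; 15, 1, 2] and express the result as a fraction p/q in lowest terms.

50/47

a_0 = 1: 1/1
a_1 = 15: 16/15
a_2 = 1: 17/16
a_3 = 2: 50/47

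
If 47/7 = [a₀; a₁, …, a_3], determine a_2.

Apply division with remainder until the remainder is 0:
47 ÷ 7 → quotient 6, remainder 5
7 ÷ 5 → quotient 1, remainder 2
5 ÷ 2 → quotient 2, remainder 1

2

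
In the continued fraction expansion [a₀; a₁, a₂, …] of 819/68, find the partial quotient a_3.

2

Repeatedly divide and take the remainder:
⌊819/68⌋ = 12, remainder 3
⌊68/3⌋ = 22, remainder 2
⌊3/2⌋ = 1, remainder 1
⌊2/1⌋ = 2, remainder 0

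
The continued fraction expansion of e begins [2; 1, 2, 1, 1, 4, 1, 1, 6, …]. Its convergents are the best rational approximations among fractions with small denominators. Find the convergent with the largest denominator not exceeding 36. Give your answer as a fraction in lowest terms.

87/32

a_0 = 2: 2/1  (≤ bound)
a_1 = 1: 3/1  (≤ bound)
a_2 = 2: 8/3  (≤ bound)
a_3 = 1: 11/4  (≤ bound)
a_4 = 1: 19/7  (≤ bound)
a_5 = 4: 87/32  (≤ bound)
a_6 = 1: 106/39  (> 36, stop)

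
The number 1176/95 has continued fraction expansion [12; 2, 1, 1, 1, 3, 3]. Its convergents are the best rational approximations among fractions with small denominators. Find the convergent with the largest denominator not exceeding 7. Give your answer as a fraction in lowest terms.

List convergents until the denominator exceeds the bound:
a_0 = 12: 12/1  (≤ bound)
a_1 = 2: 25/2  (≤ bound)
a_2 = 1: 37/3  (≤ bound)
a_3 = 1: 62/5  (≤ bound)
a_4 = 1: 99/8  (> 7, stop)

62/5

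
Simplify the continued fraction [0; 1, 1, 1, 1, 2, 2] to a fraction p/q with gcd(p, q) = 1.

19/31

a_0 = 0: 0/1
a_1 = 1: 1/1
a_2 = 1: 1/2
a_3 = 1: 2/3
a_4 = 1: 3/5
a_5 = 2: 8/13
a_6 = 2: 19/31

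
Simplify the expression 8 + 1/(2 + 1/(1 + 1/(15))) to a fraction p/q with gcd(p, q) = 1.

392/47

Collapse the nested fraction from the inside out:
Start with 15.
1 + 1/(15/1) = 1 + 1/15 = 16/15
2 + 1/(16/15) = 2 + 15/16 = 47/16
8 + 1/(47/16) = 8 + 16/47 = 392/47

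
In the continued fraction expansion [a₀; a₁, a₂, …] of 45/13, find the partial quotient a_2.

6

45 ÷ 13 → quotient 3, remainder 6
13 ÷ 6 → quotient 2, remainder 1
6 ÷ 1 → quotient 6, remainder 0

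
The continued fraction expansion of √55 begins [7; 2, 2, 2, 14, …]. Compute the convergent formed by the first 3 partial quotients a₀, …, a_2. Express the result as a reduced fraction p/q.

37/5

Compute successive convergents:
a_0 = 7: 7/1
a_1 = 2: 15/2
a_2 = 2: 37/5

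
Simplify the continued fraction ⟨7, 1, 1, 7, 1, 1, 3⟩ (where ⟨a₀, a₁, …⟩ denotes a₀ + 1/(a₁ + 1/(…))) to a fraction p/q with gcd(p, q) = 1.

a_0 = 7: 7/1
a_1 = 1: 8/1
a_2 = 1: 15/2
a_3 = 7: 113/15
a_4 = 1: 128/17
a_5 = 1: 241/32
a_6 = 3: 851/113

851/113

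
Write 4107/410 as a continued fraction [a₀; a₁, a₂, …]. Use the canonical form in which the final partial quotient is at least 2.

4107 ÷ 410 → quotient 10, remainder 7
410 ÷ 7 → quotient 58, remainder 4
7 ÷ 4 → quotient 1, remainder 3
4 ÷ 3 → quotient 1, remainder 1
3 ÷ 1 → quotient 3, remainder 0

[10; 58, 1, 1, 3]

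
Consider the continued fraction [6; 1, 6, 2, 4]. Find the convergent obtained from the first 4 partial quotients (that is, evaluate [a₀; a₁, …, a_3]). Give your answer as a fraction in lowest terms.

103/15

Start with 2.
6 + 1/(2/1) = 6 + 1/2 = 13/2
1 + 1/(13/2) = 1 + 2/13 = 15/13
6 + 1/(15/13) = 6 + 13/15 = 103/15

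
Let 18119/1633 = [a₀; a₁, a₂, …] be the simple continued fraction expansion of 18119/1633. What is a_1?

Repeatedly divide and take the remainder:
18119 = 11·1633 + 156, so a_0 = 11
1633 = 10·156 + 73, so a_1 = 10

10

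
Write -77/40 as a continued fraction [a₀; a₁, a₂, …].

[-2; 13, 3]

⌊-77/40⌋ = -2, remainder 3
⌊40/3⌋ = 13, remainder 1
⌊3/1⌋ = 3, remainder 0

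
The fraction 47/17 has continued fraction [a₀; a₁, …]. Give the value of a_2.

⌊47/17⌋ = 2, remainder 13
⌊17/13⌋ = 1, remainder 4
⌊13/4⌋ = 3, remainder 1

3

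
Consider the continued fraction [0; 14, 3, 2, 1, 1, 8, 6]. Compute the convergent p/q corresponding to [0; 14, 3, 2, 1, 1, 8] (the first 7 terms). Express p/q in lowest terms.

a_0 = 0: 0/1
a_1 = 14: 1/14
a_2 = 3: 3/43
a_3 = 2: 7/100
a_4 = 1: 10/143
a_5 = 1: 17/243
a_6 = 8: 146/2087

146/2087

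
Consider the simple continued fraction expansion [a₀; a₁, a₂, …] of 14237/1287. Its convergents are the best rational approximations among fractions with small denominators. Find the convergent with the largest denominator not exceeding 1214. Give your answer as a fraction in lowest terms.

4093/370

List convergents until the denominator exceeds the bound:
a_0 = 11: 11/1  (≤ bound)
a_1 = 16: 177/16  (≤ bound)
a_2 = 11: 1958/177  (≤ bound)
a_3 = 2: 4093/370  (≤ bound)
a_4 = 3: 14237/1287  (> 1214, stop)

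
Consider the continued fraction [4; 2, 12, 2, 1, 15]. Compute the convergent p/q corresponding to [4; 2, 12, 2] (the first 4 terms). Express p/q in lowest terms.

233/52

Build up convergents one term at a time:
a_0 = 4: 4/1
a_1 = 2: 9/2
a_2 = 12: 112/25
a_3 = 2: 233/52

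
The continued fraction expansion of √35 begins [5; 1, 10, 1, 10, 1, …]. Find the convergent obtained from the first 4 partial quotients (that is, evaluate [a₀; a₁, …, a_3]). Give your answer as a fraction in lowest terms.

Use the convergent recurrence hₖ = aₖ·hₖ₋₁ + hₖ₋₂ (and likewise for the denominators kₖ):
a_0 = 5: 5/1
a_1 = 1: 6/1
a_2 = 10: 65/11
a_3 = 1: 71/12

71/12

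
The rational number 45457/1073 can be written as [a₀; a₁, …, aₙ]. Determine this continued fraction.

[42; 2, 1, 2, 1, 10, 9]

Repeatedly divide and take the remainder:
45457 = 42·1073 + 391, so a_0 = 42
1073 = 2·391 + 291, so a_1 = 2
391 = 1·291 + 100, so a_2 = 1
291 = 2·100 + 91, so a_3 = 2
100 = 1·91 + 9, so a_4 = 1
91 = 10·9 + 1, so a_5 = 10
9 = 9·1 + 0, so a_6 = 9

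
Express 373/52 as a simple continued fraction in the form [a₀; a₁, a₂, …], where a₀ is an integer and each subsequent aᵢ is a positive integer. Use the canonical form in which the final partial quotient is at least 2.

[7; 5, 1, 3, 2]

373 ÷ 52 → quotient 7, remainder 9
52 ÷ 9 → quotient 5, remainder 7
9 ÷ 7 → quotient 1, remainder 2
7 ÷ 2 → quotient 3, remainder 1
2 ÷ 1 → quotient 2, remainder 0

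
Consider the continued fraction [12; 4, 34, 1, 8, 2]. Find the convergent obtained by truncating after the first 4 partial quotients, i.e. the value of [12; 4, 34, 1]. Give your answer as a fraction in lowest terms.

Work from the innermost term outward:
Start with 1.
34 + 1/(1/1) = 34 + 1/1 = 35/1
4 + 1/(35/1) = 4 + 1/35 = 141/35
12 + 1/(141/35) = 12 + 35/141 = 1727/141

1727/141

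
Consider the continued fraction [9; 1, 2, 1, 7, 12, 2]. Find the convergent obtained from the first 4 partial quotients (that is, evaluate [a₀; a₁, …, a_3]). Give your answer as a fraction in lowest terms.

39/4

a_0 = 9: 9/1
a_1 = 1: 10/1
a_2 = 2: 29/3
a_3 = 1: 39/4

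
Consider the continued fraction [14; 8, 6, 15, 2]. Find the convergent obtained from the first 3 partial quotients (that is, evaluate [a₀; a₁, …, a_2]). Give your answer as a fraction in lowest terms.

692/49

Start with 6.
8 + 1/(6/1) = 8 + 1/6 = 49/6
14 + 1/(49/6) = 14 + 6/49 = 692/49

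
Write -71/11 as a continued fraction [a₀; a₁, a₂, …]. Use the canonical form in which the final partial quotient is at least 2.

-71 = -7·11 + 6, so a_0 = -7
11 = 1·6 + 5, so a_1 = 1
6 = 1·5 + 1, so a_2 = 1
5 = 5·1 + 0, so a_3 = 5

[-7; 1, 1, 5]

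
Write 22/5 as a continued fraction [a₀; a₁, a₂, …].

[4; 2, 2]

22 ÷ 5 → quotient 4, remainder 2
5 ÷ 2 → quotient 2, remainder 1
2 ÷ 1 → quotient 2, remainder 0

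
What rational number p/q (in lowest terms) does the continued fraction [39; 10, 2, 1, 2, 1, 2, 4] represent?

Start with 4.
2 + 1/(4/1) = 2 + 1/4 = 9/4
1 + 1/(9/4) = 1 + 4/9 = 13/9
2 + 1/(13/9) = 2 + 9/13 = 35/13
1 + 1/(35/13) = 1 + 13/35 = 48/35
2 + 1/(48/35) = 2 + 35/48 = 131/48
10 + 1/(131/48) = 10 + 48/131 = 1358/131
39 + 1/(1358/131) = 39 + 131/1358 = 53093/1358

53093/1358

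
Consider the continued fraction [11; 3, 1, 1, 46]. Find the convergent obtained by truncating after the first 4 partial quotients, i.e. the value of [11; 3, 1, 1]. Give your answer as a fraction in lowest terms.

Start with 1.
1 + 1/(1/1) = 1 + 1/1 = 2/1
3 + 1/(2/1) = 3 + 1/2 = 7/2
11 + 1/(7/2) = 11 + 2/7 = 79/7

79/7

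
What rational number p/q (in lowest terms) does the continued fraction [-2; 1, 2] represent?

-4/3

a_0 = -2: -2/1
a_1 = 1: -1/1
a_2 = 2: -4/3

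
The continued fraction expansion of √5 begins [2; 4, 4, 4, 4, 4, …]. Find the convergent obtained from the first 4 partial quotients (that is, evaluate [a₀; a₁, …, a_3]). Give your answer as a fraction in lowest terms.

161/72

Collapse the nested fraction from the inside out:
Start with 4.
4 + 1/(4/1) = 4 + 1/4 = 17/4
4 + 1/(17/4) = 4 + 4/17 = 72/17
2 + 1/(72/17) = 2 + 17/72 = 161/72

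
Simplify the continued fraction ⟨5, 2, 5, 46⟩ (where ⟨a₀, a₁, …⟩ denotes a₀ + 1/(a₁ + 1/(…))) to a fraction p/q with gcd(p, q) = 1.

2771/508

Collapse the nested fraction from the inside out:
Start with 46.
5 + 1/(46/1) = 5 + 1/46 = 231/46
2 + 1/(231/46) = 2 + 46/231 = 508/231
5 + 1/(508/231) = 5 + 231/508 = 2771/508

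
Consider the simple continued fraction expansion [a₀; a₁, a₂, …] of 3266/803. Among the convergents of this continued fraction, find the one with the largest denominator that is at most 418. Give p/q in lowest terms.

a_0 = 4: 4/1  (≤ bound)
a_1 = 14: 57/14  (≤ bound)
a_2 = 1: 61/15  (≤ bound)
a_3 = 6: 423/104  (≤ bound)
a_4 = 1: 484/119  (≤ bound)
a_5 = 2: 1391/342  (≤ bound)
a_6 = 2: 3266/803  (> 418, stop)

1391/342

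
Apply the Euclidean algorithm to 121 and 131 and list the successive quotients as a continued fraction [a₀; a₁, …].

[0; 1, 12, 10]

Apply division with remainder until the remainder is 0:
121 ÷ 131 → quotient 0, remainder 121
131 ÷ 121 → quotient 1, remainder 10
121 ÷ 10 → quotient 12, remainder 1
10 ÷ 1 → quotient 10, remainder 0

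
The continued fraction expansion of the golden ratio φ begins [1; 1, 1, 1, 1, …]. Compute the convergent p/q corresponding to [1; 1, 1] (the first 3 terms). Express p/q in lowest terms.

Collapse the nested fraction from the inside out:
Start with 1.
1 + 1/(1/1) = 1 + 1/1 = 2/1
1 + 1/(2/1) = 1 + 1/2 = 3/2

3/2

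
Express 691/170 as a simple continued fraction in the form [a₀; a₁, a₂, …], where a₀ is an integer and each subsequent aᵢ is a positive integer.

Run the Euclidean algorithm, recording each quotient:
691 = 4·170 + 11, so a_0 = 4
170 = 15·11 + 5, so a_1 = 15
11 = 2·5 + 1, so a_2 = 2
5 = 5·1 + 0, so a_3 = 5

[4; 15, 2, 5]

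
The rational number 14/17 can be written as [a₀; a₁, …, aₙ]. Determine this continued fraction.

Apply division with remainder until the remainder is 0:
14 = 0·17 + 14, so a_0 = 0
17 = 1·14 + 3, so a_1 = 1
14 = 4·3 + 2, so a_2 = 4
3 = 1·2 + 1, so a_3 = 1
2 = 2·1 + 0, so a_4 = 2

[0; 1, 4, 1, 2]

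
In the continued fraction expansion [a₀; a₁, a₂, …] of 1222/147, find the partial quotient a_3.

9

⌊1222/147⌋ = 8, remainder 46
⌊147/46⌋ = 3, remainder 9
⌊46/9⌋ = 5, remainder 1
⌊9/1⌋ = 9, remainder 0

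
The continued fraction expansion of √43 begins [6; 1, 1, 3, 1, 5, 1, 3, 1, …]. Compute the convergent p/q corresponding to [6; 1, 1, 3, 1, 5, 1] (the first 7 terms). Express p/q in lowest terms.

400/61

Use the convergent recurrence hₖ = aₖ·hₖ₋₁ + hₖ₋₂ (and likewise for the denominators kₖ):
a_0 = 6: 6/1
a_1 = 1: 7/1
a_2 = 1: 13/2
a_3 = 3: 46/7
a_4 = 1: 59/9
a_5 = 5: 341/52
a_6 = 1: 400/61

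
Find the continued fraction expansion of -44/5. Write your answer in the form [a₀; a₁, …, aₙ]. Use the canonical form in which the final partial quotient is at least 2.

[-9; 5]

Repeatedly divide and take the remainder:
-44 = -9·5 + 1, so a_0 = -9
5 = 5·1 + 0, so a_1 = 5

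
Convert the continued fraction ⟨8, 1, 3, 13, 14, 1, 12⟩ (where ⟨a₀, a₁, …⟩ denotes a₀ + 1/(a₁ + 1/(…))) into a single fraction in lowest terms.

90471/10334

Start with 12.
1 + 1/(12/1) = 1 + 1/12 = 13/12
14 + 1/(13/12) = 14 + 12/13 = 194/13
13 + 1/(194/13) = 13 + 13/194 = 2535/194
3 + 1/(2535/194) = 3 + 194/2535 = 7799/2535
1 + 1/(7799/2535) = 1 + 2535/7799 = 10334/7799
8 + 1/(10334/7799) = 8 + 7799/10334 = 90471/10334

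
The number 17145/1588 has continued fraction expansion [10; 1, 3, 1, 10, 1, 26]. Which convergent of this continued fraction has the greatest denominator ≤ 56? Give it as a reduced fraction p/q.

List convergents until the denominator exceeds the bound:
a_0 = 10: 10/1  (≤ bound)
a_1 = 1: 11/1  (≤ bound)
a_2 = 3: 43/4  (≤ bound)
a_3 = 1: 54/5  (≤ bound)
a_4 = 10: 583/54  (≤ bound)
a_5 = 1: 637/59  (> 56, stop)

583/54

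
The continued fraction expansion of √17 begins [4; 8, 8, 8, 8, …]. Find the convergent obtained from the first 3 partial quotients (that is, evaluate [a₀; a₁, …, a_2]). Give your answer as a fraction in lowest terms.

Work from the innermost term outward:
Start with 8.
8 + 1/(8/1) = 8 + 1/8 = 65/8
4 + 1/(65/8) = 4 + 8/65 = 268/65

268/65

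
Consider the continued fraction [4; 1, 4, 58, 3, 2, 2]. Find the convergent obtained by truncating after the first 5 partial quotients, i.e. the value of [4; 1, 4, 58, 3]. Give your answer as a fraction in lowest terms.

4215/878

Use the convergent recurrence hₖ = aₖ·hₖ₋₁ + hₖ₋₂ (and likewise for the denominators kₖ):
a_0 = 4: 4/1
a_1 = 1: 5/1
a_2 = 4: 24/5
a_3 = 58: 1397/291
a_4 = 3: 4215/878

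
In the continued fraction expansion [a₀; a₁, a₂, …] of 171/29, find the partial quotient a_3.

1

171 ÷ 29 → quotient 5, remainder 26
29 ÷ 26 → quotient 1, remainder 3
26 ÷ 3 → quotient 8, remainder 2
3 ÷ 2 → quotient 1, remainder 1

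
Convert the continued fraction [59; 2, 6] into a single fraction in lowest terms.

773/13

Start with 6.
2 + 1/(6/1) = 2 + 1/6 = 13/6
59 + 1/(13/6) = 59 + 6/13 = 773/13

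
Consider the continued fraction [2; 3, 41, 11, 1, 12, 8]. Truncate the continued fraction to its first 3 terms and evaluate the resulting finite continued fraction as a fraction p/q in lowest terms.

289/124

Start with 41.
3 + 1/(41/1) = 3 + 1/41 = 124/41
2 + 1/(124/41) = 2 + 41/124 = 289/124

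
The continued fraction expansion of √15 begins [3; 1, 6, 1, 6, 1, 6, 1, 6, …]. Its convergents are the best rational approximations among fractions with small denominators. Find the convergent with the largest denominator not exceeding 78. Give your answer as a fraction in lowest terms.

244/63

a_0 = 3: 3/1  (≤ bound)
a_1 = 1: 4/1  (≤ bound)
a_2 = 6: 27/7  (≤ bound)
a_3 = 1: 31/8  (≤ bound)
a_4 = 6: 213/55  (≤ bound)
a_5 = 1: 244/63  (≤ bound)
a_6 = 6: 1677/433  (> 78, stop)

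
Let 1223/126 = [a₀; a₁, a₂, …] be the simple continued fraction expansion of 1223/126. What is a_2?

Repeatedly divide and take the remainder:
⌊1223/126⌋ = 9, remainder 89
⌊126/89⌋ = 1, remainder 37
⌊89/37⌋ = 2, remainder 15

2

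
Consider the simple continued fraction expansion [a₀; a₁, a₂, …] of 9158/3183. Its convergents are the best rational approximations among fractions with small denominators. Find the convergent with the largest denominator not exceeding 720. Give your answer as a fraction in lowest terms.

a_0 = 2: 2/1  (≤ bound)
a_1 = 1: 3/1  (≤ bound)
a_2 = 7: 23/8  (≤ bound)
a_3 = 7: 164/57  (≤ bound)
a_4 = 9: 1499/521  (≤ bound)
a_5 = 6: 9158/3183  (> 720, stop)

1499/521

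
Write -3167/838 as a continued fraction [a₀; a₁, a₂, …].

[-4; 4, 1, 1, 7, 1, 10]

-3167 ÷ 838 → quotient -4, remainder 185
838 ÷ 185 → quotient 4, remainder 98
185 ÷ 98 → quotient 1, remainder 87
98 ÷ 87 → quotient 1, remainder 11
87 ÷ 11 → quotient 7, remainder 10
11 ÷ 10 → quotient 1, remainder 1
10 ÷ 1 → quotient 10, remainder 0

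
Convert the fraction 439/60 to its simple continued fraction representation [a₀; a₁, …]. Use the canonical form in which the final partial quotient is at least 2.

439 ÷ 60 → quotient 7, remainder 19
60 ÷ 19 → quotient 3, remainder 3
19 ÷ 3 → quotient 6, remainder 1
3 ÷ 1 → quotient 3, remainder 0

[7; 3, 6, 3]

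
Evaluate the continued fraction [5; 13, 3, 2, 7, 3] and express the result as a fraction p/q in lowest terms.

Start with 3.
7 + 1/(3/1) = 7 + 1/3 = 22/3
2 + 1/(22/3) = 2 + 3/22 = 47/22
3 + 1/(47/22) = 3 + 22/47 = 163/47
13 + 1/(163/47) = 13 + 47/163 = 2166/163
5 + 1/(2166/163) = 5 + 163/2166 = 10993/2166

10993/2166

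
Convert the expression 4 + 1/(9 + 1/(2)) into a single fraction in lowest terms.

Compute successive convergents:
a_0 = 4: 4/1
a_1 = 9: 37/9
a_2 = 2: 78/19

78/19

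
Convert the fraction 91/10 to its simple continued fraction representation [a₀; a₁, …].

[9; 10]

⌊91/10⌋ = 9, remainder 1
⌊10/1⌋ = 10, remainder 0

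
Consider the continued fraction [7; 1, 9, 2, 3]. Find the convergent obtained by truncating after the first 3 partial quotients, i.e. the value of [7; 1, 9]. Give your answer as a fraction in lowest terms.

79/10

Work from the innermost term outward:
Start with 9.
1 + 1/(9/1) = 1 + 1/9 = 10/9
7 + 1/(10/9) = 7 + 9/10 = 79/10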